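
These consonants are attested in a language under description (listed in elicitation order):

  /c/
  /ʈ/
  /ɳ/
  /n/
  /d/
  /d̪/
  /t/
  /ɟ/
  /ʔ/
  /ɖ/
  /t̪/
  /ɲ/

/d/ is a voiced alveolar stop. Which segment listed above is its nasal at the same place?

The nasal at the same place is an alveolar nasal — in this inventory, /n/.

/n/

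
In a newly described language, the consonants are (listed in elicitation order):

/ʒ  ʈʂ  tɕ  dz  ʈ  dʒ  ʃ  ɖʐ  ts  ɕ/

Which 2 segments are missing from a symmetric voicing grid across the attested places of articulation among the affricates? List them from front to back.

/tʃ/, /dʑ/

Voiceless: /ts/ (alveolar), /ʈʂ/ (retroflex), /tɕ/ (alveolo-palatal).
Voiced: /dz/ (alveolar), /dʒ/ (postalveolar), /ɖʐ/ (retroflex).
Gaps, from front to back: postalveolar lacks voiceless (/tʃ/); alveolo-palatal lacks voiced (/dʑ/).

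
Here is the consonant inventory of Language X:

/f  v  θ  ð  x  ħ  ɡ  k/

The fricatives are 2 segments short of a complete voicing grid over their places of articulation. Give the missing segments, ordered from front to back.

/ɣ/, /ʕ/

labiodental: voiceless /f/, voiced /v/.
dental: voiceless /θ/, voiced /ð/.
velar: voiceless /x/, voiced —.
pharyngeal: voiceless /ħ/, voiced —.
Gaps, from front to back: velar lacks voiced (/ɣ/); pharyngeal lacks voiced (/ʕ/).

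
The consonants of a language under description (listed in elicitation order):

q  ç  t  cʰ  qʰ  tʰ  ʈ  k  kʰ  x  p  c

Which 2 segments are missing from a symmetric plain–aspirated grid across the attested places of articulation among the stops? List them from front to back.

/pʰ/, /ʈʰ/

place of articulation  plain     aspirated
bilabial          p         —       
alveolar          t         tʰ      
retroflex         ʈ         —       
palatal           c         cʰ      
velar             k         kʰ      
uvular            q         qʰ      
Gaps, from front to back: bilabial lacks aspirated (/pʰ/); retroflex lacks aspirated (/ʈʰ/).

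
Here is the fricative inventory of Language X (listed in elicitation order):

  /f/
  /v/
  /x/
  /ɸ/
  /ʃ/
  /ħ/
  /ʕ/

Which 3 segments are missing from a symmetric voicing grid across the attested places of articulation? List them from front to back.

/β/, /ʒ/, /ɣ/

bilabial: voiceless /ɸ/, voiced —.
labiodental: voiceless /f/, voiced /v/.
postalveolar: voiceless /ʃ/, voiced —.
velar: voiceless /x/, voiced —.
pharyngeal: voiceless /ħ/, voiced /ʕ/.
Gaps, from front to back: bilabial lacks voiced (/β/); postalveolar lacks voiced (/ʒ/); velar lacks voiced (/ɣ/).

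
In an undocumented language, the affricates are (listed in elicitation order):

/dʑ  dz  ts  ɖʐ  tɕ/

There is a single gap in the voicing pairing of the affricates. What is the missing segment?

place of articulation  voiceless  voiced  
alveolar          ts        dz      
retroflex         —         ɖʐ      
alveolo-palatal   tɕ        dʑ      
The retroflex row has no voiceless member, so the gap is the voiceless retroflex affricate /ʈʂ/.

/ʈʂ/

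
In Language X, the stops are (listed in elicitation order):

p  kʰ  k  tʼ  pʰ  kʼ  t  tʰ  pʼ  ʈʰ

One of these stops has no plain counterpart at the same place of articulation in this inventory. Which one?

Bilabial: /p/ ~ /pʰ/ ~ /pʼ/
Alveolar: /t/ ~ /tʰ/ ~ /tʼ/
Velar: /k/ ~ /kʰ/ ~ /kʼ/
Retroflex: only /ʈʰ/ (aspirated); no plain partner.
So /ʈʰ/ is the unpaired segment.

/ʈʰ/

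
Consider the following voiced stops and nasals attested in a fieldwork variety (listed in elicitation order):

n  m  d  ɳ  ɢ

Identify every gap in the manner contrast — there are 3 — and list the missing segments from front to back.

/b/, /ɖ/, /ɴ/

bilabial: oral stop —, nasal /m/.
alveolar: oral stop /d/, nasal /n/.
retroflex: oral stop —, nasal /ɳ/.
uvular: oral stop /ɢ/, nasal —.
Gaps, from front to back: bilabial lacks oral stop (/b/); retroflex lacks oral stop (/ɖ/); uvular lacks nasal (/ɴ/).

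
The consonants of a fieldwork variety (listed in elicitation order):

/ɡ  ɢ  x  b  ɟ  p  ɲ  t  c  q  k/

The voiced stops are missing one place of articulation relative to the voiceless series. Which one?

bilabial: voiceless /p/, voiced /b/.
alveolar: voiceless /t/, voiced —.
palatal: voiceless /c/, voiced /ɟ/.
velar: voiceless /k/, voiced /ɡ/.
uvular: voiceless /q/, voiced /ɢ/.
Every place of articulation has a voiced member except alveolar, where /d/ would be expected.

alveolar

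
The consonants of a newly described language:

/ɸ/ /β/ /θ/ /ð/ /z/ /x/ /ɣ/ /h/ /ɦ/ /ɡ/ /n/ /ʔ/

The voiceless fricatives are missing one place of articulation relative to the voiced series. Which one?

alveolar

place of articulation  voiceless  voiced  
bilabial          ɸ         β       
dental            θ         ð       
alveolar          —         z       
velar             x         ɣ       
glottal           h         ɦ       
Every place of articulation has a voiceless member except alveolar, where /s/ would be expected.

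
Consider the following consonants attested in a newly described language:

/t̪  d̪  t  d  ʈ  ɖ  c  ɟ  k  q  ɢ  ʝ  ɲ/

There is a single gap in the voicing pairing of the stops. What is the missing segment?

Voiceless: /t̪/ (dental), /t/ (alveolar), /ʈ/ (retroflex), /c/ (palatal), /k/ (velar), /q/ (uvular).
Voiced: /d̪/ (dental), /d/ (alveolar), /ɖ/ (retroflex), /ɟ/ (palatal), /ɢ/ (uvular).
The velar row has no voiced member, so the gap is the voiced velar stop /ɡ/.

/ɡ/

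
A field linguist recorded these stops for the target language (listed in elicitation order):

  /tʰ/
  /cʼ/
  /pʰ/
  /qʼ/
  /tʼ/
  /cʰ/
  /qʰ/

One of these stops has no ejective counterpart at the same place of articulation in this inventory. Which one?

/pʰ/

Alveolar: /tʰ/ ~ /tʼ/
Palatal: /cʰ/ ~ /cʼ/
Uvular: /qʰ/ ~ /qʼ/
Bilabial: only /pʰ/ (aspirated); no ejective partner.
So /pʰ/ is the unpaired segment.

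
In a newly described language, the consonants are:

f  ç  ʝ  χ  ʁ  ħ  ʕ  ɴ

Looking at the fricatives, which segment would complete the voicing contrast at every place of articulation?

/v/

place of articulation  voiceless  voiced  
labiodental       f         —       
palatal           ç         ʝ       
uvular            χ         ʁ       
pharyngeal        ħ         ʕ       
The labiodental row has no voiced member, so the gap is the voiced labiodental fricative /v/.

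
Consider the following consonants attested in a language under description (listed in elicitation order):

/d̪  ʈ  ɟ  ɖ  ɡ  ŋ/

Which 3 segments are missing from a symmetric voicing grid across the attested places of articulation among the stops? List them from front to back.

/t̪/, /c/, /k/

Voiceless: /ʈ/ (retroflex).
Voiced: /d̪/ (dental), /ɖ/ (retroflex), /ɟ/ (palatal), /ɡ/ (velar).
Gaps, from front to back: dental lacks voiceless (/t̪/); palatal lacks voiceless (/c/); velar lacks voiceless (/k/).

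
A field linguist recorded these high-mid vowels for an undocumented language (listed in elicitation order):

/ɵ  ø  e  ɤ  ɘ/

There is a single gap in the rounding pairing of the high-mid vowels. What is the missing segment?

Unrounded: /e/ (front), /ɘ/ (central), /ɤ/ (back).
Rounded: /ø/ (front), /ɵ/ (central).
The back row has no rounded member, so the gap is the back rounded vowel /o/.

/o/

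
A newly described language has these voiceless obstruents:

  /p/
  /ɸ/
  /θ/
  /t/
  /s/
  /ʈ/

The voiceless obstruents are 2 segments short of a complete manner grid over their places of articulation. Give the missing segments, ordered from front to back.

/t̪/, /ʂ/

place of articulation  stop      fricative
bilabial          p         ɸ       
dental            —         θ       
alveolar          t         s       
retroflex         ʈ         —       
Gaps, from front to back: dental lacks stop (/t̪/); retroflex lacks fricative (/ʂ/).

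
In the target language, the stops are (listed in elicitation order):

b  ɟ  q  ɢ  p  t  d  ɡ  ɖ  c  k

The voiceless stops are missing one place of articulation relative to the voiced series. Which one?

retroflex

bilabial: voiceless /p/, voiced /b/.
alveolar: voiceless /t/, voiced /d/.
retroflex: voiceless —, voiced /ɖ/.
palatal: voiceless /c/, voiced /ɟ/.
velar: voiceless /k/, voiced /ɡ/.
uvular: voiceless /q/, voiced /ɢ/.
Every place of articulation has a voiceless member except retroflex, where /ʈ/ would be expected.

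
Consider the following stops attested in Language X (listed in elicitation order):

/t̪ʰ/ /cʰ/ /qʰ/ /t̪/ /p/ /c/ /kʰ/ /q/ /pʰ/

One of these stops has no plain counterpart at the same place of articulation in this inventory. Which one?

/kʰ/

Bilabial: /p/ ~ /pʰ/
Dental: /t̪/ ~ /t̪ʰ/
Palatal: /c/ ~ /cʰ/
Uvular: /q/ ~ /qʰ/
Velar: only /kʰ/ (aspirated); no plain partner.
So /kʰ/ is the unpaired segment.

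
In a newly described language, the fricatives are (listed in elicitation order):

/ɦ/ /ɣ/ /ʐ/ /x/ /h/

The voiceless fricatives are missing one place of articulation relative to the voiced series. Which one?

retroflex

Voiceless: /x/ (velar), /h/ (glottal).
Voiced: /ʐ/ (retroflex), /ɣ/ (velar), /ɦ/ (glottal).
Every place of articulation has a voiceless member except retroflex, where /ʂ/ would be expected.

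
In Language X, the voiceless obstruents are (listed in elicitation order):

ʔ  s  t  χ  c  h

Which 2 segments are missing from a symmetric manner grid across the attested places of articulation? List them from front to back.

place of articulation  stop      fricative
alveolar          t         s       
palatal           c         —       
uvular            —         χ       
glottal           ʔ         h       
Gaps, from front to back: palatal lacks fricative (/ç/); uvular lacks stop (/q/).

/ç/, /q/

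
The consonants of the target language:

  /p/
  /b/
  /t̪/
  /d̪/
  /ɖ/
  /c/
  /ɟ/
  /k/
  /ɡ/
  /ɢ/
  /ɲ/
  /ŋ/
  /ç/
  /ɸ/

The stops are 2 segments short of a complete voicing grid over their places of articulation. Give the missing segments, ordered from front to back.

/ʈ/, /q/

bilabial: voiceless /p/, voiced /b/.
dental: voiceless /t̪/, voiced /d̪/.
retroflex: voiceless —, voiced /ɖ/.
palatal: voiceless /c/, voiced /ɟ/.
velar: voiceless /k/, voiced /ɡ/.
uvular: voiceless —, voiced /ɢ/.
Gaps, from front to back: retroflex lacks voiceless (/ʈ/); uvular lacks voiceless (/q/).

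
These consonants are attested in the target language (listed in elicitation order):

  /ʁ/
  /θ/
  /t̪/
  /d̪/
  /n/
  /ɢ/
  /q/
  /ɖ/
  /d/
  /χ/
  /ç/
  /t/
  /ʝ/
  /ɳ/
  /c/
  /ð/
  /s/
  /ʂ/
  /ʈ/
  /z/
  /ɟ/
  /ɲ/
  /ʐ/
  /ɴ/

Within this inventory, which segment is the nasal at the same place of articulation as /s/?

/s/ is a voiceless alveolar fricative.
The nasal at the same place is an alveolar nasal — in this inventory, /n/.

/n/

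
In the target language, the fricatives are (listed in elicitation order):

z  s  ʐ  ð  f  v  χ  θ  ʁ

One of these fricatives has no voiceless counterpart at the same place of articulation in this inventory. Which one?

/ʐ/

Labiodental: /f/ ~ /v/
Dental: /θ/ ~ /ð/
Alveolar: /s/ ~ /z/
Uvular: /χ/ ~ /ʁ/
Retroflex: only /ʐ/ (voiced); no voiceless partner.
So /ʐ/ is the unpaired segment.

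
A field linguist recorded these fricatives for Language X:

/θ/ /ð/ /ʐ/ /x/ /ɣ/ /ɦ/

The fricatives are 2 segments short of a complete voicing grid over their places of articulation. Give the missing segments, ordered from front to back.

Voiceless: /θ/ (dental), /x/ (velar).
Voiced: /ð/ (dental), /ʐ/ (retroflex), /ɣ/ (velar), /ɦ/ (glottal).
Gaps, from front to back: retroflex lacks voiceless (/ʂ/); glottal lacks voiceless (/h/).

/ʂ/, /h/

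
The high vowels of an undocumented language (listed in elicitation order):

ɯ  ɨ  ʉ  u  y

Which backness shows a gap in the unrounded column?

front: unrounded —, rounded /y/.
central: unrounded /ɨ/, rounded /ʉ/.
back: unrounded /ɯ/, rounded /u/.
Every backness has an unrounded member except front, where /i/ would be expected.

front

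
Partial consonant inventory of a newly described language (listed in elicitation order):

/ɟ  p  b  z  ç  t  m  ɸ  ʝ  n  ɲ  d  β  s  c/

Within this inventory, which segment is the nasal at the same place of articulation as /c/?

/ɲ/

/c/ is a voiceless palatal stop.
The nasal at the same place is a palatal nasal — in this inventory, /ɲ/.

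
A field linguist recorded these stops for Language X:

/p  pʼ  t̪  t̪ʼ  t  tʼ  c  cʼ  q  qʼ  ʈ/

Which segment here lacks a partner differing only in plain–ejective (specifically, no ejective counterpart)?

/ʈ/

Bilabial: /p/ ~ /pʼ/
Dental: /t̪/ ~ /t̪ʼ/
Alveolar: /t/ ~ /tʼ/
Palatal: /c/ ~ /cʼ/
Uvular: /q/ ~ /qʼ/
Retroflex: only /ʈ/ (plain); no ejective partner.
So /ʈ/ is the unpaired segment.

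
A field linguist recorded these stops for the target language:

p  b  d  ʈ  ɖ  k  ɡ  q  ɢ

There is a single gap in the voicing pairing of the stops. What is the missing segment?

Voiceless: /p/ (bilabial), /ʈ/ (retroflex), /k/ (velar), /q/ (uvular).
Voiced: /b/ (bilabial), /d/ (alveolar), /ɖ/ (retroflex), /ɡ/ (velar), /ɢ/ (uvular).
The alveolar row has no voiceless member, so the gap is the voiceless alveolar stop /t/.

/t/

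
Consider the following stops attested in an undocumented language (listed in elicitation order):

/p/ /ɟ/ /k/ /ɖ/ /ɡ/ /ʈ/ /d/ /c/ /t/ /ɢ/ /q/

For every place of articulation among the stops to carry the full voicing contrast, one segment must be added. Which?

/b/

Voiceless: /p/ (bilabial), /t/ (alveolar), /ʈ/ (retroflex), /c/ (palatal), /k/ (velar), /q/ (uvular).
Voiced: /d/ (alveolar), /ɖ/ (retroflex), /ɟ/ (palatal), /ɡ/ (velar), /ɢ/ (uvular).
The bilabial row has no voiced member, so the gap is the voiced bilabial stop /b/.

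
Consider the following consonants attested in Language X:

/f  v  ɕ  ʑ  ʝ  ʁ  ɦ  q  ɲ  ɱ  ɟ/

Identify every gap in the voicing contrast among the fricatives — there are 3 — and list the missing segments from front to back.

labiodental: voiceless /f/, voiced /v/.
alveolo-palatal: voiceless /ɕ/, voiced /ʑ/.
palatal: voiceless —, voiced /ʝ/.
uvular: voiceless —, voiced /ʁ/.
glottal: voiceless —, voiced /ɦ/.
Gaps, from front to back: palatal lacks voiceless (/ç/); uvular lacks voiceless (/χ/); glottal lacks voiceless (/h/).

/ç/, /χ/, /h/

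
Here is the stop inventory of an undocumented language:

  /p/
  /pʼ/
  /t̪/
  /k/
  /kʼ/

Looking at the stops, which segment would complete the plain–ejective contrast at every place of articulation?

bilabial: plain /p/, ejective /pʼ/.
dental: plain /t̪/, ejective —.
velar: plain /k/, ejective /kʼ/.
The dental row has no ejective member, so the gap is the ejective dental stop /t̪ʼ/.

/t̪ʼ/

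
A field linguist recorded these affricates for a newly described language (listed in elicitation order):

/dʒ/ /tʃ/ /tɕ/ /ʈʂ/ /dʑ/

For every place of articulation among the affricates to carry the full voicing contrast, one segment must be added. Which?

/ɖʐ/

Voiceless: /tʃ/ (postalveolar), /ʈʂ/ (retroflex), /tɕ/ (alveolo-palatal).
Voiced: /dʒ/ (postalveolar), /dʑ/ (alveolo-palatal).
The retroflex row has no voiced member, so the gap is the voiced retroflex affricate /ɖʐ/.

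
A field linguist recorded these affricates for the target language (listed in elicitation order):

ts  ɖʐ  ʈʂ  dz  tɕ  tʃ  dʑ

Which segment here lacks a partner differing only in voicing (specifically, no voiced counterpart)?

Alveolar: /ts/ ~ /dz/
Retroflex: /ʈʂ/ ~ /ɖʐ/
Alveolo-palatal: /tɕ/ ~ /dʑ/
Postalveolar: only /tʃ/ (voiceless); no voiced partner.
So /tʃ/ is the unpaired segment.

/tʃ/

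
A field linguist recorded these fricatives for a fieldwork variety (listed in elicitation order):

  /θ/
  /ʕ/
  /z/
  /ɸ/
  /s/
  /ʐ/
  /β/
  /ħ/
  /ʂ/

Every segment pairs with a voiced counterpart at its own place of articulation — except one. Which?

Bilabial: /ɸ/ ~ /β/
Alveolar: /s/ ~ /z/
Retroflex: /ʂ/ ~ /ʐ/
Pharyngeal: /ħ/ ~ /ʕ/
Dental: only /θ/ (voiceless); no voiced partner.
So /θ/ is the unpaired segment.

/θ/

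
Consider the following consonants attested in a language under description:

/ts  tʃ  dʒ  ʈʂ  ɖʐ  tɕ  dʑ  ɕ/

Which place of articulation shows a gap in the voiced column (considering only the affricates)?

alveolar

place of articulation  voiceless  voiced  
alveolar          ts        —       
postalveolar      tʃ        dʒ      
retroflex         ʈʂ        ɖʐ      
alveolo-palatal   tɕ        dʑ      
Every place of articulation has a voiced member except alveolar, where /dz/ would be expected.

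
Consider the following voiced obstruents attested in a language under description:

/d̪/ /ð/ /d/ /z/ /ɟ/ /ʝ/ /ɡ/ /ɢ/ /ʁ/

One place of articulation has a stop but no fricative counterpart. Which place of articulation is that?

velar

Stop: /d̪/ (dental), /d/ (alveolar), /ɟ/ (palatal), /ɡ/ (velar), /ɢ/ (uvular).
Fricative: /ð/ (dental), /z/ (alveolar), /ʝ/ (palatal), /ʁ/ (uvular).
Every place of articulation has a fricative member except velar, where /ɣ/ would be expected.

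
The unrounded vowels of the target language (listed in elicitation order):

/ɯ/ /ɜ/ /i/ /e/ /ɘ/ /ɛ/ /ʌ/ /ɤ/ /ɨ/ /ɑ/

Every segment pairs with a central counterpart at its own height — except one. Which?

High: /i/ ~ /ɨ/ ~ /ɯ/
High-mid: /e/ ~ /ɘ/ ~ /ɤ/
Low-mid: /ɛ/ ~ /ɜ/ ~ /ʌ/
Low: only /ɑ/ (back); no central partner.
So /ɑ/ is the unpaired segment.

/ɑ/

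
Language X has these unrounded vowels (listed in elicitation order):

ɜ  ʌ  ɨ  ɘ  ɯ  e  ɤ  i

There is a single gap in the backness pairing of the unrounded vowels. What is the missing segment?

/ɛ/

height            front     central   back    
high              i         ɨ         ɯ       
high-mid          e         ɘ         ɤ       
low-mid           —         ɜ         ʌ       
The low-mid row has no front member, so the gap is the low-mid front unrounded vowel /ɛ/.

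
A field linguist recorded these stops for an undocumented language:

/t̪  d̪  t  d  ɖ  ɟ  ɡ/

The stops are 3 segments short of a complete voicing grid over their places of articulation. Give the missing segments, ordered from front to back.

place of articulation  voiceless  voiced  
dental            t̪        d̪      
alveolar          t         d       
retroflex         —         ɖ       
palatal           —         ɟ       
velar             —         ɡ       
Gaps, from front to back: retroflex lacks voiceless (/ʈ/); palatal lacks voiceless (/c/); velar lacks voiceless (/k/).

/ʈ/, /c/, /k/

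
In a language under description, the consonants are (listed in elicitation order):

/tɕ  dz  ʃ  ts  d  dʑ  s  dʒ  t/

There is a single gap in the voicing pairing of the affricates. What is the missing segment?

/tʃ/

alveolar: voiceless /ts/, voiced /dz/.
postalveolar: voiceless —, voiced /dʒ/.
alveolo-palatal: voiceless /tɕ/, voiced /dʑ/.
The postalveolar row has no voiceless member, so the gap is the voiceless postalveolar affricate /tʃ/.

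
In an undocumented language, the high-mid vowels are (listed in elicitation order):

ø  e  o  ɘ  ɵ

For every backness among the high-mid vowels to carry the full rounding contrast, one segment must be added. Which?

front: unrounded /e/, rounded /ø/.
central: unrounded /ɘ/, rounded /ɵ/.
back: unrounded —, rounded /o/.
The back row has no unrounded member, so the gap is the back unrounded vowel /ɤ/.

/ɤ/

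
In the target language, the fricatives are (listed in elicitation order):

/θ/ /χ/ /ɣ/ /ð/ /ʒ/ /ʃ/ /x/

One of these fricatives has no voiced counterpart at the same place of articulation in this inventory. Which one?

/χ/

Dental: /θ/ ~ /ð/
Postalveolar: /ʃ/ ~ /ʒ/
Velar: /x/ ~ /ɣ/
Uvular: only /χ/ (voiceless); no voiced partner.
So /χ/ is the unpaired segment.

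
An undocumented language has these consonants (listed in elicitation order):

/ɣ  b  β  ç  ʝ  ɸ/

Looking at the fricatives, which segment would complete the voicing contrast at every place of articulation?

/x/

bilabial: voiceless /ɸ/, voiced /β/.
palatal: voiceless /ç/, voiced /ʝ/.
velar: voiceless —, voiced /ɣ/.
The velar row has no voiceless member, so the gap is the voiceless velar fricative /x/.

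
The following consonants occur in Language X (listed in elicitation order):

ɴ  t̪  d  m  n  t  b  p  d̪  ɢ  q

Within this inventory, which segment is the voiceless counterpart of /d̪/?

/t̪/

/d̪/ is a voiced dental stop.
The voiceless counterpart is a voiceless dental stop — in this inventory, /t̪/.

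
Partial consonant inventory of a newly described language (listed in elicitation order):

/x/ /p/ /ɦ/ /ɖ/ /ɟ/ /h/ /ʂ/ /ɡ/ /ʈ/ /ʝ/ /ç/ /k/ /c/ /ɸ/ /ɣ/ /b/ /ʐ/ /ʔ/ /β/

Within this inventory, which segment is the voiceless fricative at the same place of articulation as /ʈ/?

/ʈ/ is a voiceless retroflex stop.
The voiceless fricative at the same place is a voiceless retroflex fricative — in this inventory, /ʂ/.

/ʂ/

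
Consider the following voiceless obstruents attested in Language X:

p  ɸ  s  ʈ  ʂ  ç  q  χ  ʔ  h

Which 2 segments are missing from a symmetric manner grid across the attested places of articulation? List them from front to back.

Stop: /p/ (bilabial), /ʈ/ (retroflex), /q/ (uvular), /ʔ/ (glottal).
Fricative: /ɸ/ (bilabial), /s/ (alveolar), /ʂ/ (retroflex), /ç/ (palatal), /χ/ (uvular), /h/ (glottal).
Gaps, from front to back: alveolar lacks stop (/t/); palatal lacks stop (/c/).

/t/, /c/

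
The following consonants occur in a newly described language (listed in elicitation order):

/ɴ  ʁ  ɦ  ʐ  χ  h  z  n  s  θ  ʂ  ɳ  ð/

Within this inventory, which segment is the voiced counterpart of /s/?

/s/ is a voiceless alveolar fricative.
The voiced counterpart is a voiced alveolar fricative — in this inventory, /z/.

/z/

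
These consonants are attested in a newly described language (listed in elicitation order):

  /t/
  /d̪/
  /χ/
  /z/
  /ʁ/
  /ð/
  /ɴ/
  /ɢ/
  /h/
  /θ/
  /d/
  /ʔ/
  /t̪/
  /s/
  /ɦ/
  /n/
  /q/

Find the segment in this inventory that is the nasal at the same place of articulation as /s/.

/s/ is a voiceless alveolar fricative.
The nasal at the same place is an alveolar nasal — in this inventory, /n/.

/n/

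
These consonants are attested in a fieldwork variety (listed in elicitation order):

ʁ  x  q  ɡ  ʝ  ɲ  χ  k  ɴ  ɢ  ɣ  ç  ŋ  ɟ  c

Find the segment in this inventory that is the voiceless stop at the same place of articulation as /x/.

/k/

/x/ is a voiceless velar fricative.
The voiceless stop at the same place is a voiceless velar stop — in this inventory, /k/.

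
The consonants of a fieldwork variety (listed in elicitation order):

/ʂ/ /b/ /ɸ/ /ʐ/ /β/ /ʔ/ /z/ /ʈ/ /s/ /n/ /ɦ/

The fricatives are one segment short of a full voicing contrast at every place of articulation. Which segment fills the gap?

/h/

place of articulation  voiceless  voiced  
bilabial          ɸ         β       
alveolar          s         z       
retroflex         ʂ         ʐ       
glottal           —         ɦ       
The glottal row has no voiceless member, so the gap is the voiceless glottal fricative /h/.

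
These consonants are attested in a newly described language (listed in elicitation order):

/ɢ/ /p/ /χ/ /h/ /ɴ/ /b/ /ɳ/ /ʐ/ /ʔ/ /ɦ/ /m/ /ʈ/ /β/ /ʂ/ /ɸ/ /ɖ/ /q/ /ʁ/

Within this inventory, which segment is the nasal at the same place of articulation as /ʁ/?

/ɴ/

/ʁ/ is a voiced uvular fricative.
The nasal at the same place is an uvular nasal — in this inventory, /ɴ/.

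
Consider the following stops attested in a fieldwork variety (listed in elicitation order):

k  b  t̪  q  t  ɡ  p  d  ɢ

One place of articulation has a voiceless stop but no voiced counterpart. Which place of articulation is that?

dental

Voiceless: /p/ (bilabial), /t̪/ (dental), /t/ (alveolar), /k/ (velar), /q/ (uvular).
Voiced: /b/ (bilabial), /d/ (alveolar), /ɡ/ (velar), /ɢ/ (uvular).
Every place of articulation has a voiced member except dental, where /d̪/ would be expected.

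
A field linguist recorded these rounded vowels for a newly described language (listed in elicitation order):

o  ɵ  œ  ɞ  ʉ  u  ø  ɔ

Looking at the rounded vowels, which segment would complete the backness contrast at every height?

Front: /ø/ (high-mid), /œ/ (low-mid).
Central: /ʉ/ (high), /ɵ/ (high-mid), /ɞ/ (low-mid).
Back: /u/ (high), /o/ (high-mid), /ɔ/ (low-mid).
The high row has no front member, so the gap is the high front rounded vowel /y/.

/y/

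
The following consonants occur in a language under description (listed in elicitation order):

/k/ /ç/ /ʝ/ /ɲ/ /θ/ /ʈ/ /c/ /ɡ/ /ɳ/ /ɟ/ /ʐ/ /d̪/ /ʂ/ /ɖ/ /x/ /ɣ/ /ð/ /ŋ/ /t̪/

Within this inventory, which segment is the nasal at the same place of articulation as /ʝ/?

/ʝ/ is a voiced palatal fricative.
The nasal at the same place is a palatal nasal — in this inventory, /ɲ/.

/ɲ/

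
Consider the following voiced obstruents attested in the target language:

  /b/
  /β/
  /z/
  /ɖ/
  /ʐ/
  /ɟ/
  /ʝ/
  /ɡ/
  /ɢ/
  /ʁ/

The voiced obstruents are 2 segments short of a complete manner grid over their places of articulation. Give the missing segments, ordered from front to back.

Stop: /b/ (bilabial), /ɖ/ (retroflex), /ɟ/ (palatal), /ɡ/ (velar), /ɢ/ (uvular).
Fricative: /β/ (bilabial), /z/ (alveolar), /ʐ/ (retroflex), /ʝ/ (palatal), /ʁ/ (uvular).
Gaps, from front to back: alveolar lacks stop (/d/); velar lacks fricative (/ɣ/).

/d/, /ɣ/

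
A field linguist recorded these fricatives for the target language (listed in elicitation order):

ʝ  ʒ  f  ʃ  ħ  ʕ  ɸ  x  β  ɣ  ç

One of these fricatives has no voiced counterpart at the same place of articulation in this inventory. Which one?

/f/

Bilabial: /ɸ/ ~ /β/
Postalveolar: /ʃ/ ~ /ʒ/
Palatal: /ç/ ~ /ʝ/
Velar: /x/ ~ /ɣ/
Pharyngeal: /ħ/ ~ /ʕ/
Labiodental: only /f/ (voiceless); no voiced partner.
So /f/ is the unpaired segment.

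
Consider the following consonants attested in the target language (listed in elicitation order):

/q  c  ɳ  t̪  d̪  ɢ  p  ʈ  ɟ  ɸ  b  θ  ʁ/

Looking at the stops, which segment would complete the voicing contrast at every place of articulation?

/ɖ/

Voiceless: /p/ (bilabial), /t̪/ (dental), /ʈ/ (retroflex), /c/ (palatal), /q/ (uvular).
Voiced: /b/ (bilabial), /d̪/ (dental), /ɟ/ (palatal), /ɢ/ (uvular).
The retroflex row has no voiced member, so the gap is the voiced retroflex stop /ɖ/.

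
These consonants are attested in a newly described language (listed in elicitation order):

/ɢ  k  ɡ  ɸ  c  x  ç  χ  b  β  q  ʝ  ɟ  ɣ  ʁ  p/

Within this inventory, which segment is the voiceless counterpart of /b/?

/b/ is a voiced bilabial stop.
The voiceless counterpart is a voiceless bilabial stop — in this inventory, /p/.

/p/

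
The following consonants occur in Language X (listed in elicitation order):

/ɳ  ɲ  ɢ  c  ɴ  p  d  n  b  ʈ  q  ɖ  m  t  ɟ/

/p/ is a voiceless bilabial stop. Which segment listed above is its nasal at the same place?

/m/

The nasal at the same place is a bilabial nasal — in this inventory, /m/.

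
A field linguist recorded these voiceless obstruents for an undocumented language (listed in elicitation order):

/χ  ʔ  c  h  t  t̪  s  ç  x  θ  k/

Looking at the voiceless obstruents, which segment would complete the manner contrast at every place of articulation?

/q/

Stop: /t̪/ (dental), /t/ (alveolar), /c/ (palatal), /k/ (velar), /ʔ/ (glottal).
Fricative: /θ/ (dental), /s/ (alveolar), /ç/ (palatal), /x/ (velar), /χ/ (uvular), /h/ (glottal).
The uvular row has no stop member, so the gap is the uvular stop /q/.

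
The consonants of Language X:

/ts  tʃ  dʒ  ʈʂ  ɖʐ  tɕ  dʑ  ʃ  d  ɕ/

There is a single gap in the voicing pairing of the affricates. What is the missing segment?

alveolar: voiceless /ts/, voiced —.
postalveolar: voiceless /tʃ/, voiced /dʒ/.
retroflex: voiceless /ʈʂ/, voiced /ɖʐ/.
alveolo-palatal: voiceless /tɕ/, voiced /dʑ/.
The alveolar row has no voiced member, so the gap is the voiced alveolar affricate /dz/.

/dz/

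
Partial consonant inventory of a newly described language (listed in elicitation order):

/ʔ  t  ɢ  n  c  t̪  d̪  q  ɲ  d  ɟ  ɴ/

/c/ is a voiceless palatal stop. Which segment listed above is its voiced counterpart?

/ɟ/

The voiced counterpart is a voiced palatal stop — in this inventory, /ɟ/.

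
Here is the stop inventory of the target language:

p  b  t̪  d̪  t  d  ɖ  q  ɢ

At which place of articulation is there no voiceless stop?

Voiceless: /p/ (bilabial), /t̪/ (dental), /t/ (alveolar), /q/ (uvular).
Voiced: /b/ (bilabial), /d̪/ (dental), /d/ (alveolar), /ɖ/ (retroflex), /ɢ/ (uvular).
Every place of articulation has a voiceless member except retroflex, where /ʈ/ would be expected.

retroflex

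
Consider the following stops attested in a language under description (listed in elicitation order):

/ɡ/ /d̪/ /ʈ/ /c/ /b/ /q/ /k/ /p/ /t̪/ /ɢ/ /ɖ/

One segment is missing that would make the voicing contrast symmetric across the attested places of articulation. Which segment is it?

/ɟ/

Voiceless: /p/ (bilabial), /t̪/ (dental), /ʈ/ (retroflex), /c/ (palatal), /k/ (velar), /q/ (uvular).
Voiced: /b/ (bilabial), /d̪/ (dental), /ɖ/ (retroflex), /ɡ/ (velar), /ɢ/ (uvular).
The palatal row has no voiced member, so the gap is the voiced palatal stop /ɟ/.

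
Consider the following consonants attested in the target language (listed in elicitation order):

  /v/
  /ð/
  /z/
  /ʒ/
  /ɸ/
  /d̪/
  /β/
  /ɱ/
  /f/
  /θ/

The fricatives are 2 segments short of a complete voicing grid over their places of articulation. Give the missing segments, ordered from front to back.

place of articulation  voiceless  voiced  
bilabial          ɸ         β       
labiodental       f         v       
dental            θ         ð       
alveolar          —         z       
postalveolar      —         ʒ       
Gaps, from front to back: alveolar lacks voiceless (/s/); postalveolar lacks voiceless (/ʃ/).

/s/, /ʃ/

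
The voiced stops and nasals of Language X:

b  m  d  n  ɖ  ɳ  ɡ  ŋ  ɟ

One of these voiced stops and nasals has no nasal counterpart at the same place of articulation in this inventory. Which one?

/ɟ/

Bilabial: /b/ ~ /m/
Alveolar: /d/ ~ /n/
Retroflex: /ɖ/ ~ /ɳ/
Velar: /ɡ/ ~ /ŋ/
Palatal: only /ɟ/ (oral stop); no nasal partner.
So /ɟ/ is the unpaired segment.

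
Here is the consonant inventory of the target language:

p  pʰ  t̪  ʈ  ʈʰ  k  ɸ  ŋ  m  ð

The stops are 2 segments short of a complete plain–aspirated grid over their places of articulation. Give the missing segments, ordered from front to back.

Plain: /p/ (bilabial), /t̪/ (dental), /ʈ/ (retroflex), /k/ (velar).
Aspirated: /pʰ/ (bilabial), /ʈʰ/ (retroflex).
Gaps, from front to back: dental lacks aspirated (/t̪ʰ/); velar lacks aspirated (/kʰ/).

/t̪ʰ/, /kʰ/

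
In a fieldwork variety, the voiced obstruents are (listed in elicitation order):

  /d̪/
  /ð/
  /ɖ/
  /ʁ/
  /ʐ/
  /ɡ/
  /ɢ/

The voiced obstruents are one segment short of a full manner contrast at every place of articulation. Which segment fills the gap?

Stop: /d̪/ (dental), /ɖ/ (retroflex), /ɡ/ (velar), /ɢ/ (uvular).
Fricative: /ð/ (dental), /ʐ/ (retroflex), /ʁ/ (uvular).
The velar row has no fricative member, so the gap is the velar fricative /ɣ/.

/ɣ/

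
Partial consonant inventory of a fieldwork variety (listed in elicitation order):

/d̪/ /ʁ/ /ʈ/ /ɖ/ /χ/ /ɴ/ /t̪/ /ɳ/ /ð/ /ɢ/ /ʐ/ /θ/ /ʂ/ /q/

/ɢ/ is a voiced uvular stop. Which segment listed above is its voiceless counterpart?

The voiceless counterpart is a voiceless uvular stop — in this inventory, /q/.

/q/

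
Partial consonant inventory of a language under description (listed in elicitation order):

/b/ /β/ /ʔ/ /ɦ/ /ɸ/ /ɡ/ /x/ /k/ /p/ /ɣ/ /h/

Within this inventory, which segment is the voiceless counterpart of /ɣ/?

/x/

/ɣ/ is a voiced velar fricative.
The voiceless counterpart is a voiceless velar fricative — in this inventory, /x/.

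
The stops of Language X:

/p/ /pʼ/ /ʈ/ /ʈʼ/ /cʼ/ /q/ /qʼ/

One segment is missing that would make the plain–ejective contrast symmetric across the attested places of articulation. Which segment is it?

/c/

Plain: /p/ (bilabial), /ʈ/ (retroflex), /q/ (uvular).
Ejective: /pʼ/ (bilabial), /ʈʼ/ (retroflex), /cʼ/ (palatal), /qʼ/ (uvular).
The palatal row has no plain member, so the gap is the plain palatal stop /c/.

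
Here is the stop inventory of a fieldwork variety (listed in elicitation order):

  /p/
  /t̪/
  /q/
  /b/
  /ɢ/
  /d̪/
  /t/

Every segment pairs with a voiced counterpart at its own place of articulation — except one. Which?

Bilabial: /p/ ~ /b/
Dental: /t̪/ ~ /d̪/
Uvular: /q/ ~ /ɢ/
Alveolar: only /t/ (voiceless); no voiced partner.
So /t/ is the unpaired segment.

/t/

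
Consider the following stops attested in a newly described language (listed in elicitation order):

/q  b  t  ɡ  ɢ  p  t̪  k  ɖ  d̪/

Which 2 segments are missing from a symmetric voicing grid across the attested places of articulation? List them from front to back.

place of articulation  voiceless  voiced  
bilabial          p         b       
dental            t̪        d̪      
alveolar          t         —       
retroflex         —         ɖ       
velar             k         ɡ       
uvular            q         ɢ       
Gaps, from front to back: alveolar lacks voiced (/d/); retroflex lacks voiceless (/ʈ/).

/d/, /ʈ/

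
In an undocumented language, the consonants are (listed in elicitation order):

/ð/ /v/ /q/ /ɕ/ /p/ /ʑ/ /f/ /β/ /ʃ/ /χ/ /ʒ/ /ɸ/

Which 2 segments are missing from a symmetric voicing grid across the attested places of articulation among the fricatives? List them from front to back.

/θ/, /ʁ/

bilabial: voiceless /ɸ/, voiced /β/.
labiodental: voiceless /f/, voiced /v/.
dental: voiceless —, voiced /ð/.
postalveolar: voiceless /ʃ/, voiced /ʒ/.
alveolo-palatal: voiceless /ɕ/, voiced /ʑ/.
uvular: voiceless /χ/, voiced —.
Gaps, from front to back: dental lacks voiceless (/θ/); uvular lacks voiced (/ʁ/).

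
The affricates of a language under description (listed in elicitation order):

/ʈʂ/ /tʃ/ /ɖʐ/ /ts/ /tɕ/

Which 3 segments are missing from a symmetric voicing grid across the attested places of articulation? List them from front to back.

Voiceless: /ts/ (alveolar), /tʃ/ (postalveolar), /ʈʂ/ (retroflex), /tɕ/ (alveolo-palatal).
Voiced: /ɖʐ/ (retroflex).
Gaps, from front to back: alveolar lacks voiced (/dz/); postalveolar lacks voiced (/dʒ/); alveolo-palatal lacks voiced (/dʑ/).

/dz/, /dʒ/, /dʑ/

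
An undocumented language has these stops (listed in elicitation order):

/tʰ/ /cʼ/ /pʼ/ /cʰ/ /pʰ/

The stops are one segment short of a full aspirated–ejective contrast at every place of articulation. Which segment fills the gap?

/tʼ/

place of articulation  aspirated  ejective
bilabial          pʰ        pʼ      
alveolar          tʰ        —       
palatal           cʰ        cʼ      
The alveolar row has no ejective member, so the gap is the ejective alveolar stop /tʼ/.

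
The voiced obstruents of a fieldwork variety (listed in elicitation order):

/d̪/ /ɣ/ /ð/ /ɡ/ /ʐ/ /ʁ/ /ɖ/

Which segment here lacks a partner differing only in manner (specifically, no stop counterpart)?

Dental: /d̪/ ~ /ð/
Retroflex: /ɖ/ ~ /ʐ/
Velar: /ɡ/ ~ /ɣ/
Uvular: only /ʁ/ (fricative); no stop partner.
So /ʁ/ is the unpaired segment.

/ʁ/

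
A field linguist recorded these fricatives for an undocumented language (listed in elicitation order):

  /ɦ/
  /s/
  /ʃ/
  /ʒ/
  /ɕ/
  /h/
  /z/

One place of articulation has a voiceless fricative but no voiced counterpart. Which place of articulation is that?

alveolo-palatal

alveolar: voiceless /s/, voiced /z/.
postalveolar: voiceless /ʃ/, voiced /ʒ/.
alveolo-palatal: voiceless /ɕ/, voiced —.
glottal: voiceless /h/, voiced /ɦ/.
Every place of articulation has a voiced member except alveolo-palatal, where /ʑ/ would be expected.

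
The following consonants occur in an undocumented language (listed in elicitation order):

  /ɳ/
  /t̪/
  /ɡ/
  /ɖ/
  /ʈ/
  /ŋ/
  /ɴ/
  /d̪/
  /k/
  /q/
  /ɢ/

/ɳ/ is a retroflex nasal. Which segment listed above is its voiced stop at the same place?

The voiced stop at the same place is a voiced retroflex stop — in this inventory, /ɖ/.

/ɖ/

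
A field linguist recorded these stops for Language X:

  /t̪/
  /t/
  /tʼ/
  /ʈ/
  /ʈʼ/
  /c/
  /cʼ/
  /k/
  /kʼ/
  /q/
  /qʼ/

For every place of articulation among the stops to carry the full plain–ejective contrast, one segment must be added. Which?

dental: plain /t̪/, ejective —.
alveolar: plain /t/, ejective /tʼ/.
retroflex: plain /ʈ/, ejective /ʈʼ/.
palatal: plain /c/, ejective /cʼ/.
velar: plain /k/, ejective /kʼ/.
uvular: plain /q/, ejective /qʼ/.
The dental row has no ejective member, so the gap is the ejective dental stop /t̪ʼ/.

/t̪ʼ/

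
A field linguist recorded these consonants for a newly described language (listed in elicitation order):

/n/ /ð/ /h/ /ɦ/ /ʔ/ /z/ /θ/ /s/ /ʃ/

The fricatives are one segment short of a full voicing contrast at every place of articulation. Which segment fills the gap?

/ʒ/

Voiceless: /θ/ (dental), /s/ (alveolar), /ʃ/ (postalveolar), /h/ (glottal).
Voiced: /ð/ (dental), /z/ (alveolar), /ɦ/ (glottal).
The postalveolar row has no voiced member, so the gap is the voiced postalveolar fricative /ʒ/.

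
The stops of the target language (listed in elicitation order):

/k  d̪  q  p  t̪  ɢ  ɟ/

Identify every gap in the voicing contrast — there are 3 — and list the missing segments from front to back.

Voiceless: /p/ (bilabial), /t̪/ (dental), /k/ (velar), /q/ (uvular).
Voiced: /d̪/ (dental), /ɟ/ (palatal), /ɢ/ (uvular).
Gaps, from front to back: bilabial lacks voiced (/b/); palatal lacks voiceless (/c/); velar lacks voiced (/ɡ/).

/b/, /c/, /ɡ/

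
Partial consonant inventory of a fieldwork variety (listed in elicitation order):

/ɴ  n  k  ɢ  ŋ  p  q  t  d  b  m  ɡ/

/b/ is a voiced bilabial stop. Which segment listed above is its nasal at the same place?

The nasal at the same place is a bilabial nasal — in this inventory, /m/.

/m/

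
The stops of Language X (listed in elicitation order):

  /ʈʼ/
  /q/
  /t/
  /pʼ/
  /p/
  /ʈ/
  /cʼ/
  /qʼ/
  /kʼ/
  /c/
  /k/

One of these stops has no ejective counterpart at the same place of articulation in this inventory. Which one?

/t/

Bilabial: /p/ ~ /pʼ/
Retroflex: /ʈ/ ~ /ʈʼ/
Palatal: /c/ ~ /cʼ/
Velar: /k/ ~ /kʼ/
Uvular: /q/ ~ /qʼ/
Alveolar: only /t/ (plain); no ejective partner.
So /t/ is the unpaired segment.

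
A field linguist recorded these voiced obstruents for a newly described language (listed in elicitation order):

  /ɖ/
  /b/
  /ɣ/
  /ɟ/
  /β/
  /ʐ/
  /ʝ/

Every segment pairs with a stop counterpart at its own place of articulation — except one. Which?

/ɣ/

Bilabial: /b/ ~ /β/
Retroflex: /ɖ/ ~ /ʐ/
Palatal: /ɟ/ ~ /ʝ/
Velar: only /ɣ/ (fricative); no stop partner.
So /ɣ/ is the unpaired segment.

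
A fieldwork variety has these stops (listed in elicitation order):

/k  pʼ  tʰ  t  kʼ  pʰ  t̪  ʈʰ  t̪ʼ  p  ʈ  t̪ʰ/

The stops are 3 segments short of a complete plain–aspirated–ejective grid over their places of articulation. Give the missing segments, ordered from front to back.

/tʼ/, /ʈʼ/, /kʰ/

Plain: /p/ (bilabial), /t̪/ (dental), /t/ (alveolar), /ʈ/ (retroflex), /k/ (velar).
Aspirated: /pʰ/ (bilabial), /t̪ʰ/ (dental), /tʰ/ (alveolar), /ʈʰ/ (retroflex).
Ejective: /pʼ/ (bilabial), /t̪ʼ/ (dental), /kʼ/ (velar).
Gaps, from front to back: alveolar lacks ejective (/tʼ/); retroflex lacks ejective (/ʈʼ/); velar lacks aspirated (/kʰ/).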